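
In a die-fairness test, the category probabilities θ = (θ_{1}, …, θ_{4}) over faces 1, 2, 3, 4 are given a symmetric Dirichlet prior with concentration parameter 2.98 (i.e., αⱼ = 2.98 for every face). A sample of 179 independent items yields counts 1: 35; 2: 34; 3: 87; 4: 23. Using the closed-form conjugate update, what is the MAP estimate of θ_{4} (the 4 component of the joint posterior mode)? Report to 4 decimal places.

The Dirichlet prior is conjugate to the Multinomial likelihood: each posterior αⱼ = prior αⱼ + observed count nⱼ.
Posterior concentration: (37.98, 36.98, 89.98, 25.98), total = 190.92.
Joint mode component: (α_{4}−1)/(Σα−K) = 24.98/186.92 = 0.1336.

0.1336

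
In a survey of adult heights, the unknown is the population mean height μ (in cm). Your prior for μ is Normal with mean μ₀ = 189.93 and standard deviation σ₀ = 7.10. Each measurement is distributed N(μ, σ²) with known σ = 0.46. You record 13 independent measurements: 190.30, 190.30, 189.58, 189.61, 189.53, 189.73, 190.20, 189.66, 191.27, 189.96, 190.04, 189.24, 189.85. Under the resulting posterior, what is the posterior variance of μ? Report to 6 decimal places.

For Normal data with known variance σ², a Normal(μ₀, σ₀²) prior on μ is conjugate. Posterior precision = 1/σ₀² + n/σ²; posterior mean is the precision-weighted average of μ₀ and x̄.
σ₀² = 7.10² = 50.41, σ² = 0.46² = 0.2116; σ² + n·σ₀² = 0.2116 + 13·50.41 = 655.5416.
Posterior precision = 1/σ₀² + n/σ² = 1/50.41 + 13/0.2116 = (σ² + n·σ₀²)/(σ₀²σ²) = 655.5416/(50.41·0.2116); posterior variance σₙ² = σ₀²σ²/(σ² + n·σ₀²) = 50.41·0.2116/655.5416 = 0.016272.

0.016272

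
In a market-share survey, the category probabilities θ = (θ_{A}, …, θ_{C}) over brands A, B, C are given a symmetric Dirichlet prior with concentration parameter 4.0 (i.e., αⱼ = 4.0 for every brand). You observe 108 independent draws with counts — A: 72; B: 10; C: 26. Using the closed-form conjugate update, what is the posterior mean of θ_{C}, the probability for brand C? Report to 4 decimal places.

The Dirichlet prior is conjugate to the Multinomial likelihood: each posterior αⱼ = prior αⱼ + observed count nⱼ.
Posterior concentration: (76.0, 14.0, 30.0), total = 120.0.
E[θ_{C}|data] = α_{C}/Σα = 30.0/120.0 = 0.2500.

0.2500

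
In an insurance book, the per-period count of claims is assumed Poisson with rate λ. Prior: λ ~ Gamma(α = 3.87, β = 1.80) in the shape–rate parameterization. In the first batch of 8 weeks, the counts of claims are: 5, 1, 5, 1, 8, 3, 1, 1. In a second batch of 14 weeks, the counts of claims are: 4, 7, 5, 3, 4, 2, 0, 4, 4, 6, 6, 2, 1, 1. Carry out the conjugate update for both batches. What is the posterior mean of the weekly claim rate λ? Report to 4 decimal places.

With a Gamma(shape α, rate β) prior, the Poisson likelihood is conjugate: the posterior is Gamma(α + ΣXᵢ, β + n).
Batch 1: sum of counts S = 25 over n = 8 weeks.
After batch 1: Gamma(α+S, β+n) = Gamma(3.87+25, 1.80+8) = Gamma(28.87, 9.80).
Batch 2: sum of counts S = 49 over n = 14 weeks.
After batch 2: Gamma(α+S, β+n) = Gamma(28.87+49, 9.80+14) = Gamma(77.87, 23.80).
Posterior mean = α/β = 77.87/23.80 = 3.2718.

3.2718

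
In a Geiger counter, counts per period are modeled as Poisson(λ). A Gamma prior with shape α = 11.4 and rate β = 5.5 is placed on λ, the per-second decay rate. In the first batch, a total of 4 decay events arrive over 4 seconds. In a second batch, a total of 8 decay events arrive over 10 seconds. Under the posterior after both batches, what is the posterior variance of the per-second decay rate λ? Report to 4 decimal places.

0.0615

With a Gamma(shape α, rate β) prior, the Poisson likelihood is conjugate: the posterior is Gamma(α + ΣXᵢ, β + n).
After batch 1: Gamma(α+S, β+n) = Gamma(11.4+4, 5.5+4) = Gamma(15.4, 9.5).
After batch 2: Gamma(α+S, β+n) = Gamma(15.4+8, 9.5+10) = Gamma(23.4, 19.5).
Var = α/β² = 23.4/19.5² = 0.0615.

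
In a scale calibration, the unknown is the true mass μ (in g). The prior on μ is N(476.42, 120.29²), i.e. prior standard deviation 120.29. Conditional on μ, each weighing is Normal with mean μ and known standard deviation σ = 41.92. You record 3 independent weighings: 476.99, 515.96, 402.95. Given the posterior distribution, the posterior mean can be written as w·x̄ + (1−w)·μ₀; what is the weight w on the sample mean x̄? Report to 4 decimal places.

0.9611

For Normal data with known variance σ², a Normal(μ₀, σ₀²) prior on μ is conjugate. Posterior precision = 1/σ₀² + n/σ²; posterior mean is the precision-weighted average of μ₀ and x̄.
σ₀² = 120.29² = 14469.6841, σ² = 41.92² = 1757.2864. Prior precision 1/σ₀² = 1/14469.6841; data precision n/σ² = 3/1757.2864.
w = (n/σ²)/(1/σ₀² + n/σ²) = n·σ₀²/(σ² + n·σ₀²) = 3·14469.6841/(1757.2864 + 3·14469.6841) = 43409.0523/45166.3387 = 0.9611.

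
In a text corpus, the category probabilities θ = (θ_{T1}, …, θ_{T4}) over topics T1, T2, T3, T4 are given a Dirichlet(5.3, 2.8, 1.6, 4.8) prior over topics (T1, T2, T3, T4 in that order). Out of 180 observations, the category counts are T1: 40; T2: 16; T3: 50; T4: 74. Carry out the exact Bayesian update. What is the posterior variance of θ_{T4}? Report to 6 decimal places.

0.001233

The Dirichlet prior is conjugate to the Multinomial likelihood: each posterior αⱼ = prior αⱼ + observed count nⱼ.
Posterior concentration: (45.3, 18.8, 51.6, 78.8), total = 194.5.
Var[θ_j] = α_j(Σα−α_j)/((Σα)²(Σα+1)) = 78.8·115.7/(194.5²·195.5) = 0.001233.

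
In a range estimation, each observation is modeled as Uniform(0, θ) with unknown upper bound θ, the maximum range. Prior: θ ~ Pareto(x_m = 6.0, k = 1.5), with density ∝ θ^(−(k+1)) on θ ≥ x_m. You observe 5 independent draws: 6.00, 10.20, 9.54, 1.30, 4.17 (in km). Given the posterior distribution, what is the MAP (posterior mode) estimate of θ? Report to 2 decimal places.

A Pareto(scale x_m, shape k) prior on the upper bound θ of Uniform(0, θ) is conjugate: posterior is Pareto(max(x_m, max xᵢ), k + n).
Sample maximum = 10.20; prior scale x_m = 6.0 → posterior scale = max = 10.20.
Posterior shape = 1.5 + 5 = 6.5.
The Pareto density is decreasing on [x_m, ∞), so the mode is x_m = 10.20.

10.20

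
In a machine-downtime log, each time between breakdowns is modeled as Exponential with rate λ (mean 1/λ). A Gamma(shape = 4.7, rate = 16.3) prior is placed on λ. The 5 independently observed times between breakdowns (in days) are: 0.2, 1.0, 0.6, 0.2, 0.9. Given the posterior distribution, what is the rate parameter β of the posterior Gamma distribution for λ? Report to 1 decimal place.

With a Gamma(shape α, rate β) prior on the exponential rate λ, the posterior after n observations with total T = Σxᵢ is Gamma(α+n, β+T).
Sum of observations T = 2.9 days; n = 5.
Posterior: Gamma(4.7+5, 16.3+2.9) = Gamma(9.7, 19.2).
Posterior β = 19.2.

19.2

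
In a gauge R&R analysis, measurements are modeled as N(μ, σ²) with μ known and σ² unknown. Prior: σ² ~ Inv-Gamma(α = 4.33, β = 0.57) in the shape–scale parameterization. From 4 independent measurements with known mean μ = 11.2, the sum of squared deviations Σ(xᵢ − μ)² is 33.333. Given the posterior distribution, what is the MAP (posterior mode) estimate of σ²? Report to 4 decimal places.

With known mean μ and an Inverse-Gamma(α, β) prior on σ², the Normal likelihood is conjugate: posterior is Inv-Gamma(α + n/2, β + Σ(xᵢ−μ)²/2).
Posterior: Inv-Gamma(4.33 + 4/2, 0.57 + 33.333/2) = Inv-Gamma(6.33, 17.2365).
Mode = β/(α+1) = 17.2365/7.33 = 2.3515.

2.3515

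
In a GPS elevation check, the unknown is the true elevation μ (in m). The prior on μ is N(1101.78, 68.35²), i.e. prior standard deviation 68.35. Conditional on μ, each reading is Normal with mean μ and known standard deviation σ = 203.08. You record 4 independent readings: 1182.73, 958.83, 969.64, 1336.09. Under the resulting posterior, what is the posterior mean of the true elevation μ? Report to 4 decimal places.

1104.9115

For Normal data with known variance σ², a Normal(μ₀, σ₀²) prior on μ is conjugate. Posterior precision = 1/σ₀² + n/σ²; posterior mean is the precision-weighted average of μ₀ and x̄.
Σxᵢ = 1182.73 + 958.83 + 969.64 + 1336.09 = 4447.29, so n·x̄ = 4447.29.
σ₀² = 68.35² = 4671.7225, σ² = 203.08² = 41241.4864; σ² + n·σ₀² = 41241.4864 + 4·4671.7225 = 59928.3764.
Posterior mean = (μ₀/σ₀² + n·x̄/σ²)/(1/σ₀² + n/σ²) = (σ²·μ₀ + σ₀²·n·x̄)/(σ² + n·σ₀²) = (41241.4864·1101.78 + 4671.7225·4447.29)/59928.3764 = 66215549.642817/59928.3764 = 1104.9115.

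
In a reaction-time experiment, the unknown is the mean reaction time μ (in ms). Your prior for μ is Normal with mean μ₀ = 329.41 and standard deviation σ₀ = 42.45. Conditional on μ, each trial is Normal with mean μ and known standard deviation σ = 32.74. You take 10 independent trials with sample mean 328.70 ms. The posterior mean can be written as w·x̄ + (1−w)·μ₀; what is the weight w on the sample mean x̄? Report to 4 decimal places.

For Normal data with known variance σ², a Normal(μ₀, σ₀²) prior on μ is conjugate. Posterior precision = 1/σ₀² + n/σ²; posterior mean is the precision-weighted average of μ₀ and x̄.
σ₀² = 42.45² = 1802.0025, σ² = 32.74² = 1071.9076. Prior precision 1/σ₀² = 1/1802.0025; data precision n/σ² = 10/1071.9076.
w = (n/σ²)/(1/σ₀² + n/σ²) = n·σ₀²/(σ² + n·σ₀²) = 10·1802.0025/(1071.9076 + 10·1802.0025) = 18020.025/19091.9326 = 0.9439.

0.9439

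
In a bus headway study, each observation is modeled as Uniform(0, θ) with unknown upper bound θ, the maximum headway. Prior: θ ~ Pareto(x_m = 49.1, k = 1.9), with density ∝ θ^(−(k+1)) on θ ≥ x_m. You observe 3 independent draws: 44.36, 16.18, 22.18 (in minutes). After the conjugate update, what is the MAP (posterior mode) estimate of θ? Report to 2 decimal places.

A Pareto(scale x_m, shape k) prior on the upper bound θ of Uniform(0, θ) is conjugate: posterior is Pareto(max(x_m, max xᵢ), k + n).
Sample maximum = 44.36; prior scale x_m = 49.1 → posterior scale = max = 49.10.
Posterior shape = 1.9 + 3 = 4.9.
The Pareto density is decreasing on [x_m, ∞), so the mode is x_m = 49.10.

49.10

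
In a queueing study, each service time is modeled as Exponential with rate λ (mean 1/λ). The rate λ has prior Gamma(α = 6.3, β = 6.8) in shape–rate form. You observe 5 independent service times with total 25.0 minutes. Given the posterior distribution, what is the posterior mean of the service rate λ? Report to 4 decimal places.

With a Gamma(shape α, rate β) prior on the exponential rate λ, the posterior after n observations with total T = Σxᵢ is Gamma(α+n, β+T).
Posterior: Gamma(6.3+5, 6.8+25.0) = Gamma(11.3, 31.8).
Posterior mean of λ = α/β = 11.3/31.8 = 0.3553.

0.3553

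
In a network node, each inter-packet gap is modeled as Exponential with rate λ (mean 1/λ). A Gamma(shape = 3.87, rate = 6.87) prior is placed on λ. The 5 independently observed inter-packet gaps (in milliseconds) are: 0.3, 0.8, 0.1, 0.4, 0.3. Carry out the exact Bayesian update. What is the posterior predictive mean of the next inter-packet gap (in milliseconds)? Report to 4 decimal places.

With a Gamma(shape α, rate β) prior on the exponential rate λ, the posterior after n observations with total T = Σxᵢ is Gamma(α+n, β+T).
Sum of observations T = 1.9 milliseconds; n = 5.
Posterior: Gamma(3.87+5, 6.87+1.9) = Gamma(8.87, 8.77).
The predictive distribution for the next observation is Lomax; its mean is β/(α−1) = 8.77/7.87 = 1.1144.

1.1144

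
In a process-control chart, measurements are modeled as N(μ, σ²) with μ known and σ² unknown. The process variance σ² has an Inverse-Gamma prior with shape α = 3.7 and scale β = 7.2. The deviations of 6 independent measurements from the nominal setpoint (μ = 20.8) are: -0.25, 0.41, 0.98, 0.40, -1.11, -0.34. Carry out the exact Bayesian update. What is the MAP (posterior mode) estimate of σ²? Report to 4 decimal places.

With known mean μ and an Inverse-Gamma(α, β) prior on σ², the Normal likelihood is conjugate: posterior is Inv-Gamma(α + n/2, β + Σ(xᵢ−μ)²/2).
Σ(xᵢ−μ)² = (-0.25)² + (0.41)² + (0.98)² + (0.40)² + (-1.11)² + (-0.34)² = 2.6987.
Posterior: Inv-Gamma(3.7 + 6/2, 7.2 + 2.6987/2) = Inv-Gamma(6.70, 8.54935).
Mode = β/(α+1) = 8.54935/7.70 = 1.1103.

1.1103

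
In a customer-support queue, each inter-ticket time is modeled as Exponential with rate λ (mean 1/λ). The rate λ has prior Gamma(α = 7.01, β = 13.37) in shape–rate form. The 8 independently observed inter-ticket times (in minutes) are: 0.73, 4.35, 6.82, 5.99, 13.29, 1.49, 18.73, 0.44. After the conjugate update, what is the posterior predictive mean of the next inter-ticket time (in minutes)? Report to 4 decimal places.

4.6545

With a Gamma(shape α, rate β) prior on the exponential rate λ, the posterior after n observations with total T = Σxᵢ is Gamma(α+n, β+T).
Sum of observations T = 51.84 minutes; n = 8.
Posterior: Gamma(7.01+8, 13.37+51.84) = Gamma(15.01, 65.21).
The predictive distribution for the next observation is Lomax; its mean is β/(α−1) = 65.21/14.01 = 4.6545.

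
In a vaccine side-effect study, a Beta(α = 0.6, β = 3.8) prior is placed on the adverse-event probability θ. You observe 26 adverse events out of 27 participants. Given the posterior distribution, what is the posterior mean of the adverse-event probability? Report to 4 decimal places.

0.8471

The Beta prior is conjugate to a Binomial/Bernoulli likelihood; the update adds successes to α and failures to β.
Posterior: Beta(α+k, β+n−k) = Beta(0.6+26, 3.8+1) = Beta(26.6, 4.8).
Posterior mean = α/(α+β) = 26.6/31.4 = 0.8471.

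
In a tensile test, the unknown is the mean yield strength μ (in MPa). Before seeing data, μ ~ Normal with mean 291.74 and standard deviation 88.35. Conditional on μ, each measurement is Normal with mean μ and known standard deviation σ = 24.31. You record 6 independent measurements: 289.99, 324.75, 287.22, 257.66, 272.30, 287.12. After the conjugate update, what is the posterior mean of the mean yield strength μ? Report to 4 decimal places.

For Normal data with known variance σ², a Normal(μ₀, σ₀²) prior on μ is conjugate. Posterior precision = 1/σ₀² + n/σ²; posterior mean is the precision-weighted average of μ₀ and x̄.
Σxᵢ = 289.99 + 324.75 + 287.22 + 257.66 + 272.30 + 287.12 = 1719.04, so n·x̄ = 1719.04.
σ₀² = 88.35² = 7805.7225, σ² = 24.31² = 590.9761; σ² + n·σ₀² = 590.9761 + 6·7805.7225 = 47425.3111.
Posterior mean = (μ₀/σ₀² + n·x̄/σ²)/(1/σ₀² + n/σ²) = (σ²·μ₀ + σ₀²·n·x̄)/(σ² + n·σ₀²) = (590.9761·291.74 + 7805.7225·1719.04)/47425.3111 = 13590760.573814/47425.3111 = 286.5719.

286.5719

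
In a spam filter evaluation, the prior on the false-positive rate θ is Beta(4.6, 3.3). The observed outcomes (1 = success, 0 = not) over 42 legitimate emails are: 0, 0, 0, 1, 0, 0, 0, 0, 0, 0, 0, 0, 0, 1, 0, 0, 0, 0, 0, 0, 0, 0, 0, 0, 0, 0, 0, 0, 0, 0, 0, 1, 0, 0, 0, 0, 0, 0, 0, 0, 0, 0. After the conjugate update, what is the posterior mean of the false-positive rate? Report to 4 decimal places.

The Beta prior is conjugate to a Binomial/Bernoulli likelihood; the update adds successes to α and failures to β.
Posterior: Beta(α+k, β+n−k) = Beta(4.6+3, 3.3+39) = Beta(7.6, 42.3).
Posterior mean = α/(α+β) = 7.6/49.9 = 0.1523.

0.1523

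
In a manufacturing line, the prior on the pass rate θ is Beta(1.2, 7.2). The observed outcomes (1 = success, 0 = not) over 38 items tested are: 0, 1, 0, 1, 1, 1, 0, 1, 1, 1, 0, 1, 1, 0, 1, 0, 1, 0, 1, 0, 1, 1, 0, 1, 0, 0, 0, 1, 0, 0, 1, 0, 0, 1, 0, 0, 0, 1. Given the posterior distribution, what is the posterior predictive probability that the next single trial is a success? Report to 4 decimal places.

The Beta prior is conjugate to a Binomial/Bernoulli likelihood; the update adds successes to α and failures to β.
Posterior: Beta(α+k, β+n−k) = Beta(1.2+19, 7.2+19) = Beta(20.2, 26.2).
For a single future Bernoulli trial, P(success | data) = α/(α+β) = 0.4353.

0.4353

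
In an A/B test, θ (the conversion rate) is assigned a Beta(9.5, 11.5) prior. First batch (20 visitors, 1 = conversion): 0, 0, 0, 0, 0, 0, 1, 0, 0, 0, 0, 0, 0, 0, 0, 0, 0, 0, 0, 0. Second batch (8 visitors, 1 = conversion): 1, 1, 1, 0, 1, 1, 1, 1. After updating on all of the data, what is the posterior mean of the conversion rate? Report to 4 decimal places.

0.3571

The Beta prior is conjugate to a Binomial/Bernoulli likelihood; the update adds successes to α and failures to β.
After batch 1: Beta(9.5+1, 11.5+19) = Beta(10.5, 30.5).
After batch 2: Beta(10.5+7, 30.5+1) = Beta(17.5, 31.5).
Posterior mean = α/(α+β) = 17.5/49.0 = 0.3571.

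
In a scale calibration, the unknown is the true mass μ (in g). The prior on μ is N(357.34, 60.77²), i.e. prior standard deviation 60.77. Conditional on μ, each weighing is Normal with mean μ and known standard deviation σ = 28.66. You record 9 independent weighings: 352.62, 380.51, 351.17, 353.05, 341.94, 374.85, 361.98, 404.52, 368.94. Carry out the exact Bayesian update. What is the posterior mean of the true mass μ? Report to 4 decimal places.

For Normal data with known variance σ², a Normal(μ₀, σ₀²) prior on μ is conjugate. Posterior precision = 1/σ₀² + n/σ²; posterior mean is the precision-weighted average of μ₀ and x̄.
Σxᵢ = 352.62 + 380.51 + 351.17 + 353.05 + 341.94 + 374.85 + 361.98 + 404.52 + 368.94 = 3289.58, so n·x̄ = 3289.58.
σ₀² = 60.77² = 3692.9929, σ² = 28.66² = 821.3956; σ² + n·σ₀² = 821.3956 + 9·3692.9929 = 34058.3317.
Posterior mean = (μ₀/σ₀² + n·x̄/σ²)/(1/σ₀² + n/σ²) = (σ²·μ₀ + σ₀²·n·x̄)/(σ² + n·σ₀²) = (821.3956·357.34 + 3692.9929·3289.58)/34058.3317 = 12441913.087686/34058.3317 = 365.3119.

365.3119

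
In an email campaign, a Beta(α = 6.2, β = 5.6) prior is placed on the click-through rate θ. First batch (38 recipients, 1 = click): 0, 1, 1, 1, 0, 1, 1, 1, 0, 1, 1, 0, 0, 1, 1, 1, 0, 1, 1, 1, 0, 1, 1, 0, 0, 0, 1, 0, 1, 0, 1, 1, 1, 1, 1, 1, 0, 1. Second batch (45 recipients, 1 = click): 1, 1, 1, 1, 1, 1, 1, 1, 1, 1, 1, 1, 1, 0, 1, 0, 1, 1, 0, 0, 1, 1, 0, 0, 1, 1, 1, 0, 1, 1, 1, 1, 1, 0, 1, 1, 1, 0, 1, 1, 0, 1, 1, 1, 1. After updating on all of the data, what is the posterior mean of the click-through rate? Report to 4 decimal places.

The Beta prior is conjugate to a Binomial/Bernoulli likelihood; the update adds successes to α and failures to β.
After batch 1: Beta(6.2+25, 5.6+13) = Beta(31.2, 18.6).
After batch 2: Beta(31.2+35, 18.6+10) = Beta(66.2, 28.6).
Posterior mean = α/(α+β) = 66.2/94.8 = 0.6983.

0.6983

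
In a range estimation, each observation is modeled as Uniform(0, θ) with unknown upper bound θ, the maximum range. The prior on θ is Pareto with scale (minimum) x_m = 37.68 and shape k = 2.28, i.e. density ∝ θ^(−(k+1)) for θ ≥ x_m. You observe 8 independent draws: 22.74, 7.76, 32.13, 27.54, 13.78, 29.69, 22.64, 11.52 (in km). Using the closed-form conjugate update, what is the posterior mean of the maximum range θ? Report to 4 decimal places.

A Pareto(scale x_m, shape k) prior on the upper bound θ of Uniform(0, θ) is conjugate: posterior is Pareto(max(x_m, max xᵢ), k + n).
Sample maximum = 32.13; prior scale x_m = 37.68 → posterior scale = max = 37.68.
Posterior shape = 2.28 + 8 = 10.28.
E[θ|data] = k·x_m/(k−1) = 10.28·37.68/9.28 = 41.7403.

41.7403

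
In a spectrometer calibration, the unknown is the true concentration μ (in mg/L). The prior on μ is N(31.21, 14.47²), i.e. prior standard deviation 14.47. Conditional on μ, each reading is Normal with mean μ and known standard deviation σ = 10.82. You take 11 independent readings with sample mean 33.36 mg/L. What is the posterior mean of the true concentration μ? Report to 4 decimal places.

For Normal data with known variance σ², a Normal(μ₀, σ₀²) prior on μ is conjugate. Posterior precision = 1/σ₀² + n/σ²; posterior mean is the precision-weighted average of μ₀ and x̄.
n·x̄ = 11·33.36 = 366.96.
σ₀² = 14.47² = 209.3809, σ² = 10.82² = 117.0724; σ² + n·σ₀² = 117.0724 + 11·209.3809 = 2420.2623.
Posterior mean = (μ₀/σ₀² + n·x̄/σ²)/(1/σ₀² + n/σ²) = (σ²·μ₀ + σ₀²·n·x̄)/(σ² + n·σ₀²) = (117.0724·31.21 + 209.3809·366.96)/2420.2623 = 80488.244668/2420.2623 = 33.2560.

33.2560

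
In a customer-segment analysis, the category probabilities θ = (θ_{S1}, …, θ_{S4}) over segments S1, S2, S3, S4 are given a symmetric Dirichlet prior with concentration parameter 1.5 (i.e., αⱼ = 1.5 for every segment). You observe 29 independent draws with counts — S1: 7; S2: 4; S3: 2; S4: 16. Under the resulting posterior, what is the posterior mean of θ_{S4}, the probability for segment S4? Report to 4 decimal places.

0.5000

The Dirichlet prior is conjugate to the Multinomial likelihood: each posterior αⱼ = prior αⱼ + observed count nⱼ.
Posterior concentration: (8.5, 5.5, 3.5, 17.5), total = 35.0.
E[θ_{S4}|data] = α_{S4}/Σα = 17.5/35.0 = 0.5000.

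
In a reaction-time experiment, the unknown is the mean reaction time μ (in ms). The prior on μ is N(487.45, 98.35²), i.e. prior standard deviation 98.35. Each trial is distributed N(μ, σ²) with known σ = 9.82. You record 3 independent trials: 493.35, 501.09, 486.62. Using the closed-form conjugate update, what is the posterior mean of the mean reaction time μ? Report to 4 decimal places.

493.6660

For Normal data with known variance σ², a Normal(μ₀, σ₀²) prior on μ is conjugate. Posterior precision = 1/σ₀² + n/σ²; posterior mean is the precision-weighted average of μ₀ and x̄.
Σxᵢ = 493.35 + 501.09 + 486.62 = 1481.06, so n·x̄ = 1481.06.
σ₀² = 98.35² = 9672.7225, σ² = 9.82² = 96.4324; σ² + n·σ₀² = 96.4324 + 3·9672.7225 = 29114.5999.
Posterior mean = (μ₀/σ₀² + n·x̄/σ²)/(1/σ₀² + n/σ²) = (σ²·μ₀ + σ₀²·n·x̄)/(σ² + n·σ₀²) = (96.4324·487.45 + 9672.7225·1481.06)/29114.5999 = 14372888.35923/29114.5999 = 493.6660.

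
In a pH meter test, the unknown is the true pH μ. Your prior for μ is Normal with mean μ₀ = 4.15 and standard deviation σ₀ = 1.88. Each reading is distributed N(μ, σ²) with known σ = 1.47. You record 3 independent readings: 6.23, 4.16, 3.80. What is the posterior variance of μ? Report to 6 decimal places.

0.598357

For Normal data with known variance σ², a Normal(μ₀, σ₀²) prior on μ is conjugate. Posterior precision = 1/σ₀² + n/σ²; posterior mean is the precision-weighted average of μ₀ and x̄.
σ₀² = 1.88² = 3.5344, σ² = 1.47² = 2.1609; σ² + n·σ₀² = 2.1609 + 3·3.5344 = 12.7641.
Posterior precision = 1/σ₀² + n/σ² = 1/3.5344 + 3/2.1609 = (σ² + n·σ₀²)/(σ₀²σ²) = 12.7641/(3.5344·2.1609); posterior variance σₙ² = σ₀²σ²/(σ² + n·σ₀²) = 3.5344·2.1609/12.7641 = 0.598357.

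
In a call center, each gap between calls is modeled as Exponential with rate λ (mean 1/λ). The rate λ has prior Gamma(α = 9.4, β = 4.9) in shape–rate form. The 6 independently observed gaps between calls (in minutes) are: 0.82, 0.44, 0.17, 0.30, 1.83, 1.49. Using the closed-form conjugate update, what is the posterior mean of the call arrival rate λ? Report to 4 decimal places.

1.5477

With a Gamma(shape α, rate β) prior on the exponential rate λ, the posterior after n observations with total T = Σxᵢ is Gamma(α+n, β+T).
Sum of observations T = 5.05 minutes; n = 6.
Posterior: Gamma(9.4+6, 4.9+5.05) = Gamma(15.4, 9.95).
Posterior mean of λ = α/β = 15.4/9.95 = 1.5477.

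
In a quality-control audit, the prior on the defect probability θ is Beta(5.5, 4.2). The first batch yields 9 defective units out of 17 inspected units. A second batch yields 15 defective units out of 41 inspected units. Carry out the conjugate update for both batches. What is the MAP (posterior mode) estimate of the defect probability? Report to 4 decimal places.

The Beta prior is conjugate to a Binomial/Bernoulli likelihood; the update adds successes to α and failures to β.
After batch 1: Beta(5.5+9, 4.2+8) = Beta(14.5, 12.2).
After batch 2: Beta(14.5+15, 12.2+26) = Beta(29.5, 38.2).
Mode of Beta(a,b) for a,b>1 is (a−1)/(a+b−2) = 28.5/65.7 = 0.4338.

0.4338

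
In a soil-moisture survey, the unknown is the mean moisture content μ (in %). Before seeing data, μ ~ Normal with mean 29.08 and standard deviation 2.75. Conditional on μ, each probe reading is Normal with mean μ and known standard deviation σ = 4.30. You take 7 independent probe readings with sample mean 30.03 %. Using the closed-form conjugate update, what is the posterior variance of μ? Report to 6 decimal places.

1.957658

For Normal data with known variance σ², a Normal(μ₀, σ₀²) prior on μ is conjugate. Posterior precision = 1/σ₀² + n/σ²; posterior mean is the precision-weighted average of μ₀ and x̄.
σ₀² = 2.75² = 7.5625, σ² = 4.30² = 18.49; σ² + n·σ₀² = 18.49 + 7·7.5625 = 71.4275.
Posterior precision = 1/σ₀² + n/σ² = 1/7.5625 + 7/18.49 = (σ² + n·σ₀²)/(σ₀²σ²) = 71.4275/(7.5625·18.49); posterior variance σₙ² = σ₀²σ²/(σ² + n·σ₀²) = 7.5625·18.49/71.4275 = 1.957658.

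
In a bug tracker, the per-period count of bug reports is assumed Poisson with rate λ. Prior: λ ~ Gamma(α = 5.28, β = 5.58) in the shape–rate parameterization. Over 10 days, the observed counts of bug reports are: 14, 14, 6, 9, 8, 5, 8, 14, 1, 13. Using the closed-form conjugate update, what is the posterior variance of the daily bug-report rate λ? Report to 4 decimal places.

0.4008

With a Gamma(shape α, rate β) prior, the Poisson likelihood is conjugate: the posterior is Gamma(α + ΣXᵢ, β + n).
Sum of counts S = 92 over n = 10 days.
Posterior: Gamma(α+S, β+n) = Gamma(5.28+92, 5.58+10) = Gamma(97.28, 15.58).
Var = α/β² = 97.28/15.58² = 0.4008.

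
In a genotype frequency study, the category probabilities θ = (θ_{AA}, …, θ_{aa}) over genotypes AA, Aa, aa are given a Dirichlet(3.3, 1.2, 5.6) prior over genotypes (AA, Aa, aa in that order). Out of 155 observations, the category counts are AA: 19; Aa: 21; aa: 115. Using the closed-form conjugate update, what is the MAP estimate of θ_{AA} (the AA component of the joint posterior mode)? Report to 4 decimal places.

0.1314

The Dirichlet prior is conjugate to the Multinomial likelihood: each posterior αⱼ = prior αⱼ + observed count nⱼ.
Posterior concentration: (22.3, 22.2, 120.6), total = 165.1.
Joint mode component: (α_{AA}−1)/(Σα−K) = 21.3/162.1 = 0.1314.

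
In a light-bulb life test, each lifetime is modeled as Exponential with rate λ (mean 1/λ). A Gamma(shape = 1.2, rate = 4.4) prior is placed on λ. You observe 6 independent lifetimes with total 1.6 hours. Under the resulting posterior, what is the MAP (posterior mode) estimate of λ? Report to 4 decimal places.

With a Gamma(shape α, rate β) prior on the exponential rate λ, the posterior after n observations with total T = Σxᵢ is Gamma(α+n, β+T).
Posterior: Gamma(1.2+6, 4.4+1.6) = Gamma(7.2, 6.0).
Mode = (α−1)/β = 1.0333.

1.0333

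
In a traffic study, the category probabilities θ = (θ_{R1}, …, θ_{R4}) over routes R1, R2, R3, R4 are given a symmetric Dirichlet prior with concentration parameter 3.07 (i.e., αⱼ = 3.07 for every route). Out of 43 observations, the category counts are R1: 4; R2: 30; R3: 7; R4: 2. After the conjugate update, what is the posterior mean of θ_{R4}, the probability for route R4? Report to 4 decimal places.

The Dirichlet prior is conjugate to the Multinomial likelihood: each posterior αⱼ = prior αⱼ + observed count nⱼ.
Posterior concentration: (7.07, 33.07, 10.07, 5.07), total = 55.28.
E[θ_{R4}|data] = α_{R4}/Σα = 5.07/55.28 = 0.0917.

0.0917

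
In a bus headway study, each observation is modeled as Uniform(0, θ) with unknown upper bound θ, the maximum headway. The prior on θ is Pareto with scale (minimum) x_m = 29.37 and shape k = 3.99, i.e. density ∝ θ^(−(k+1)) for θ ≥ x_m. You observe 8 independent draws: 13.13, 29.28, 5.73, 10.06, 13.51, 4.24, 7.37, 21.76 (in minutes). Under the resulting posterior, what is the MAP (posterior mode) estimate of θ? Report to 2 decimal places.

A Pareto(scale x_m, shape k) prior on the upper bound θ of Uniform(0, θ) is conjugate: posterior is Pareto(max(x_m, max xᵢ), k + n).
Sample maximum = 29.28; prior scale x_m = 29.37 → posterior scale = max = 29.37.
Posterior shape = 3.99 + 8 = 11.99.
The Pareto density is decreasing on [x_m, ∞), so the mode is x_m = 29.37.

29.37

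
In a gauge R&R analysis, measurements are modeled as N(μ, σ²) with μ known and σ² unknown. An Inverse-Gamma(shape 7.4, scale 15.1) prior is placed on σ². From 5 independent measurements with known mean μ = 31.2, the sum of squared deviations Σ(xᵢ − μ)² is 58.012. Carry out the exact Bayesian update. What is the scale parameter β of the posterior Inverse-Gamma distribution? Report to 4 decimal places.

44.1060

With known mean μ and an Inverse-Gamma(α, β) prior on σ², the Normal likelihood is conjugate: posterior is Inv-Gamma(α + n/2, β + Σ(xᵢ−μ)²/2).
Posterior: Inv-Gamma(7.4 + 5/2, 15.1 + 58.012/2) = Inv-Gamma(9.90, 44.1060).
Posterior β = 44.1060.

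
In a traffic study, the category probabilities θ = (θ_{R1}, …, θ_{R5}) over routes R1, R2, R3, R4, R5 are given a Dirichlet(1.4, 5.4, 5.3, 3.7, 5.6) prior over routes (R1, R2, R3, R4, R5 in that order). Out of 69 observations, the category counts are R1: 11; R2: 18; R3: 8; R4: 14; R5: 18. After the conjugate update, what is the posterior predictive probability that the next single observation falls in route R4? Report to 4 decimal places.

0.1958

The Dirichlet prior is conjugate to the Multinomial likelihood: each posterior αⱼ = prior αⱼ + observed count nⱼ.
Posterior concentration: (12.4, 23.4, 13.3, 17.7, 23.6), total = 90.4.
P(next = R4 | data) = α_{R4}/Σα = 0.1958.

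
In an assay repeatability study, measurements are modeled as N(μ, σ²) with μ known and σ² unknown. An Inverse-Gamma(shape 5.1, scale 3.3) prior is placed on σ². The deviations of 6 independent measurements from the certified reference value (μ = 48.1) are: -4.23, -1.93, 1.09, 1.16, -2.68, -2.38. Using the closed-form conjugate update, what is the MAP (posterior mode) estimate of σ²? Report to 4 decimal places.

With known mean μ and an Inverse-Gamma(α, β) prior on σ², the Normal likelihood is conjugate: posterior is Inv-Gamma(α + n/2, β + Σ(xᵢ−μ)²/2).
Σ(xᵢ−μ)² = (-4.23)² + (-1.93)² + (1.09)² + (1.16)² + (-2.68)² + (-2.38)² = 36.9983.
Posterior: Inv-Gamma(5.1 + 6/2, 3.3 + 36.9983/2) = Inv-Gamma(8.10, 21.79915).
Mode = β/(α+1) = 21.79915/9.10 = 2.3955.

2.3955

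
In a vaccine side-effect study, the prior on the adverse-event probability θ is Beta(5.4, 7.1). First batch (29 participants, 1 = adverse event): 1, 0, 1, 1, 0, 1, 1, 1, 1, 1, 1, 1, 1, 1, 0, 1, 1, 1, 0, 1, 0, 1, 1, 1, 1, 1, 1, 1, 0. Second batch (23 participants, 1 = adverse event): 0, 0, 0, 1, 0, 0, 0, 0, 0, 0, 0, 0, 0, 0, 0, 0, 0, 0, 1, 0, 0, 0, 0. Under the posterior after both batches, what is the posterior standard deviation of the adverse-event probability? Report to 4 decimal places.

The Beta prior is conjugate to a Binomial/Bernoulli likelihood; the update adds successes to α and failures to β.
After batch 1: Beta(5.4+23, 7.1+6) = Beta(28.4, 13.1).
After batch 2: Beta(28.4+2, 13.1+21) = Beta(30.4, 34.1).
Var = αβ/((α+β)²(α+β+1)) = 30.4·34.1/(64.5²·65.5) = 0.00380423; SD = √0.00380423 = 0.0617.

0.0617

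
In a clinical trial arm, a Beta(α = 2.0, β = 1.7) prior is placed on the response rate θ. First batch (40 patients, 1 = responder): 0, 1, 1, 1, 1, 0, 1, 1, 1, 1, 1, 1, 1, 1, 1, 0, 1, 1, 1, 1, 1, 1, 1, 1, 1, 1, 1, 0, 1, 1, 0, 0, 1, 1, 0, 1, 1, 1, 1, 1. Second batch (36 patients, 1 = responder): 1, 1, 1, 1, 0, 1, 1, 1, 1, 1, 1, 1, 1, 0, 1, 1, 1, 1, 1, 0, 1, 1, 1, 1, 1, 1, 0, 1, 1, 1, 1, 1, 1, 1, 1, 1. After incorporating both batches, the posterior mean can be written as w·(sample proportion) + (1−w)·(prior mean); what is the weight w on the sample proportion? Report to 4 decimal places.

0.9536

The Beta prior is conjugate to a Binomial/Bernoulli likelihood; the update adds successes to α and failures to β.
Total number of patients: n = 40 + 36 = 76.
Posterior mean = (α₀+k)/(α₀+β₀+n) = [n/(α₀+β₀+n)]·(k/n) + [(α₀+β₀)/(α₀+β₀+n)]·α₀/(α₀+β₀), so only n and the prior enter the weight.
The weight on the data is w = n/(α₀+β₀+n) = 76/(2.0+1.7+76) = 76/79.7 = 0.9536.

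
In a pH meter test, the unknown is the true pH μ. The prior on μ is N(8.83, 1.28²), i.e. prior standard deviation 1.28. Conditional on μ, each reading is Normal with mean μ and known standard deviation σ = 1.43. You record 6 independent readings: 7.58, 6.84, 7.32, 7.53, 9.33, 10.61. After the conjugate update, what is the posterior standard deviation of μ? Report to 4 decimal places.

0.5312

For Normal data with known variance σ², a Normal(μ₀, σ₀²) prior on μ is conjugate. Posterior precision = 1/σ₀² + n/σ²; posterior mean is the precision-weighted average of μ₀ and x̄.
σ₀² = 1.28² = 1.6384, σ² = 1.43² = 2.0449; σ² + n·σ₀² = 2.0449 + 6·1.6384 = 11.8753.
Posterior precision = 1/σ₀² + n/σ² = 1/1.6384 + 6/2.0449 = (σ² + n·σ₀²)/(σ₀²σ²) = 11.8753/(1.6384·2.0449); posterior variance σₙ² = σ₀²σ²/(σ² + n·σ₀²) = 1.6384·2.0449/11.8753 = 0.282129.
Posterior SD = √σₙ² = √(1.6384·2.0449/11.8753) = 0.5312.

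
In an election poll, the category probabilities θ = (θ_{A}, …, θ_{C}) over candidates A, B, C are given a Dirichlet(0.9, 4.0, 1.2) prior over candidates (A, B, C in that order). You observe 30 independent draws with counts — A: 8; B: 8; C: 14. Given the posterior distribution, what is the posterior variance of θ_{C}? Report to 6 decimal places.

0.006571

The Dirichlet prior is conjugate to the Multinomial likelihood: each posterior αⱼ = prior αⱼ + observed count nⱼ.
Posterior concentration: (8.9, 12.0, 15.2), total = 36.1.
Var[θ_j] = α_j(Σα−α_j)/((Σα)²(Σα+1)) = 15.2·20.9/(36.1²·37.1) = 0.006571.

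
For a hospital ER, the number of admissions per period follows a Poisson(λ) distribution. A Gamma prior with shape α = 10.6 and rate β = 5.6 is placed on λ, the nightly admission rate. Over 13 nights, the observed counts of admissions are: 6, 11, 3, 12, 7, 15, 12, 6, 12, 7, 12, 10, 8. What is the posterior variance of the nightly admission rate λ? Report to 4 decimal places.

With a Gamma(shape α, rate β) prior, the Poisson likelihood is conjugate: the posterior is Gamma(α + ΣXᵢ, β + n).
Sum of counts S = 121 over n = 13 nights.
Posterior: Gamma(α+S, β+n) = Gamma(10.6+121, 5.6+13) = Gamma(131.6, 18.6).
Var = α/β² = 131.6/18.6² = 0.3804.

0.3804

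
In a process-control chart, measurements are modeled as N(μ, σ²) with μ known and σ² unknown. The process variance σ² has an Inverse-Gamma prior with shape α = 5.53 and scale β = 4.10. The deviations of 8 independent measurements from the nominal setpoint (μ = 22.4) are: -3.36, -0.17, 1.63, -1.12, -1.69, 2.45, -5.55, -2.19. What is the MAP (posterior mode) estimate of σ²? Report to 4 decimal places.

With known mean μ and an Inverse-Gamma(α, β) prior on σ², the Normal likelihood is conjugate: posterior is Inv-Gamma(α + n/2, β + Σ(xᵢ−μ)²/2).
Σ(xᵢ−μ)² = (-3.36)² + (-0.17)² + (1.63)² + (-1.12)² + (-1.69)² + (2.45)² + (-5.55)² + (-2.19)² = 59.6870.
Posterior: Inv-Gamma(5.53 + 8/2, 4.10 + 59.6870/2) = Inv-Gamma(9.53, 33.94350).
Mode = β/(α+1) = 33.94350/10.53 = 3.2235.

3.2235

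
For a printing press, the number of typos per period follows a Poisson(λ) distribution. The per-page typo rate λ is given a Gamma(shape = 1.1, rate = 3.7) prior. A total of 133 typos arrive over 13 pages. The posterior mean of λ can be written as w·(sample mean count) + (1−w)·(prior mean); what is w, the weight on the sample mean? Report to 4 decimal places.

0.7784

With a Gamma(shape α, rate β) prior, the Poisson likelihood is conjugate: the posterior is Gamma(α + ΣXᵢ, β + n).
Posterior mean = (α₀+S)/(β₀+n) = [n/(β₀+n)]·(S/n) + [β₀/(β₀+n)]·(α₀/β₀), so only n and β₀ enter the weight.
Weight on data w = n/(β₀+n) = 13/(3.7+13) = 13/16.7 = 0.7784.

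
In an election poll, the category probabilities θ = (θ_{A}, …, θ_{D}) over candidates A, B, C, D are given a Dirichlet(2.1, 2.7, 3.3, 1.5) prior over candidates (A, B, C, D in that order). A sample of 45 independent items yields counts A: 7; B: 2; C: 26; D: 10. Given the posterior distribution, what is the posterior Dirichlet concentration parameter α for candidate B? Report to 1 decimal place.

4.7

The Dirichlet prior is conjugate to the Multinomial likelihood: each posterior αⱼ = prior αⱼ + observed count nⱼ.
Posterior concentration: (9.1, 4.7, 29.3, 11.5), total = 54.6.
α_{B} = 2.7 + 2 = 4.7.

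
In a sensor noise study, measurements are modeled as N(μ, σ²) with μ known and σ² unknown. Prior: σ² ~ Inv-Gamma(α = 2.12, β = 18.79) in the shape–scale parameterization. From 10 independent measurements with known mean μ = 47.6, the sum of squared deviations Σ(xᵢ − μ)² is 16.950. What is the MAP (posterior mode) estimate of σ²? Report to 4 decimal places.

3.3578

With known mean μ and an Inverse-Gamma(α, β) prior on σ², the Normal likelihood is conjugate: posterior is Inv-Gamma(α + n/2, β + Σ(xᵢ−μ)²/2).
Posterior: Inv-Gamma(2.12 + 10/2, 18.79 + 16.950/2) = Inv-Gamma(7.12, 27.2650).
Mode = β/(α+1) = 27.2650/8.12 = 3.3578.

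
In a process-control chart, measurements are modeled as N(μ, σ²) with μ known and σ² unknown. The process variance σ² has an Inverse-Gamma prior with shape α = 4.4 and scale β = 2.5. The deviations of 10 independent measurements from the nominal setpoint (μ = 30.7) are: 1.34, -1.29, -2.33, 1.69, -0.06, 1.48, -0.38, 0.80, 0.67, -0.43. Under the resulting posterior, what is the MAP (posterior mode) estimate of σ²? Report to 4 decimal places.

With known mean μ and an Inverse-Gamma(α, β) prior on σ², the Normal likelihood is conjugate: posterior is Inv-Gamma(α + n/2, β + Σ(xᵢ−μ)²/2).
Σ(xᵢ−μ)² = (1.34)² + (-1.29)² + (-2.33)² + (1.69)² + (-0.06)² + (1.48)² + (-0.38)² + (0.80)² + (0.67)² + (-0.43)² = 15.3569.
Posterior: Inv-Gamma(4.4 + 10/2, 2.5 + 15.3569/2) = Inv-Gamma(9.40, 10.17845).
Mode = β/(α+1) = 10.17845/10.40 = 0.9787.

0.9787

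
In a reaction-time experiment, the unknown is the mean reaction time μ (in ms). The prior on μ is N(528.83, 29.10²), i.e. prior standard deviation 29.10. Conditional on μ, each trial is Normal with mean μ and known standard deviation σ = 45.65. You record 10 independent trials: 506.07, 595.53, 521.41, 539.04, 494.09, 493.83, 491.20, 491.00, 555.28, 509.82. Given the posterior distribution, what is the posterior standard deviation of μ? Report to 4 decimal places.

12.9320

For Normal data with known variance σ², a Normal(μ₀, σ₀²) prior on μ is conjugate. Posterior precision = 1/σ₀² + n/σ²; posterior mean is the precision-weighted average of μ₀ and x̄.
σ₀² = 29.10² = 846.81, σ² = 45.65² = 2083.9225; σ² + n·σ₀² = 2083.9225 + 10·846.81 = 10552.0225.
Posterior precision = 1/σ₀² + n/σ² = 1/846.81 + 10/2083.9225 = (σ² + n·σ₀²)/(σ₀²σ²) = 10552.0225/(846.81·2083.9225); posterior variance σₙ² = σ₀²σ²/(σ² + n·σ₀²) = 846.81·2083.9225/10552.0225 = 167.236794.
Posterior SD = √σₙ² = √(846.81·2083.9225/10552.0225) = 12.9320.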